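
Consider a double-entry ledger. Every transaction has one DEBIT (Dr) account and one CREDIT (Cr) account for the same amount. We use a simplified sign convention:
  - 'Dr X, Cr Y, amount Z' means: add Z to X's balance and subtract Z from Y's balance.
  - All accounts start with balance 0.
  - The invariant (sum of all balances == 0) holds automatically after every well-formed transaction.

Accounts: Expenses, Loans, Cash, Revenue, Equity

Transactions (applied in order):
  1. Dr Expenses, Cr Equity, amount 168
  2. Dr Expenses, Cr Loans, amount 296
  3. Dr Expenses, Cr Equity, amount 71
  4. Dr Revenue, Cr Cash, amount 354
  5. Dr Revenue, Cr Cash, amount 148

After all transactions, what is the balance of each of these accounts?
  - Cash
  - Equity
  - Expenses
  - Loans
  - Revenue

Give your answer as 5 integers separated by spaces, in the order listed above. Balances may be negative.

Answer: -502 -239 535 -296 502

Derivation:
After txn 1 (Dr Expenses, Cr Equity, amount 168): Equity=-168 Expenses=168
After txn 2 (Dr Expenses, Cr Loans, amount 296): Equity=-168 Expenses=464 Loans=-296
After txn 3 (Dr Expenses, Cr Equity, amount 71): Equity=-239 Expenses=535 Loans=-296
After txn 4 (Dr Revenue, Cr Cash, amount 354): Cash=-354 Equity=-239 Expenses=535 Loans=-296 Revenue=354
After txn 5 (Dr Revenue, Cr Cash, amount 148): Cash=-502 Equity=-239 Expenses=535 Loans=-296 Revenue=502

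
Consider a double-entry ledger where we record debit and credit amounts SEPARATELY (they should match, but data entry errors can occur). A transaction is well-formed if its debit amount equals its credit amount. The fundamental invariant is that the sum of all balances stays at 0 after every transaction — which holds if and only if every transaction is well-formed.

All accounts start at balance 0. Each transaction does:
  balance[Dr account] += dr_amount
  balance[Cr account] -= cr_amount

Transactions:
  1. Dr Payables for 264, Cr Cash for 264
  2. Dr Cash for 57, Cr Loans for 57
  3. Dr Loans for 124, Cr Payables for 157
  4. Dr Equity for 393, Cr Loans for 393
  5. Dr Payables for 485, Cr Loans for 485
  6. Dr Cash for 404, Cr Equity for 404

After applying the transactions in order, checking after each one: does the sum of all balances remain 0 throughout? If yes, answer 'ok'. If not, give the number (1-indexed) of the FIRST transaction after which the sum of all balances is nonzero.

After txn 1: dr=264 cr=264 sum_balances=0
After txn 2: dr=57 cr=57 sum_balances=0
After txn 3: dr=124 cr=157 sum_balances=-33
After txn 4: dr=393 cr=393 sum_balances=-33
After txn 5: dr=485 cr=485 sum_balances=-33
After txn 6: dr=404 cr=404 sum_balances=-33

Answer: 3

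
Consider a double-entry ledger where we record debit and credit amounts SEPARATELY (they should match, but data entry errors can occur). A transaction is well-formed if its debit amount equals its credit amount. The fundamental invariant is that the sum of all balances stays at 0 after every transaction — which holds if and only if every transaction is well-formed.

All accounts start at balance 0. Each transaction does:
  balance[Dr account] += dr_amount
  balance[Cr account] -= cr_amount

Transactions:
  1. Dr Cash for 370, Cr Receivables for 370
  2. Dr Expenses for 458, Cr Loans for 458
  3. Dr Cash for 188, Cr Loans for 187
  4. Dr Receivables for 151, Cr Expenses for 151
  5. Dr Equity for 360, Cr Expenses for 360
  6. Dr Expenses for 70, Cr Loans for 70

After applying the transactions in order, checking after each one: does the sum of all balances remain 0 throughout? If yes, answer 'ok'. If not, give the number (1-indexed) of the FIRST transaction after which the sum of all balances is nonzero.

After txn 1: dr=370 cr=370 sum_balances=0
After txn 2: dr=458 cr=458 sum_balances=0
After txn 3: dr=188 cr=187 sum_balances=1
After txn 4: dr=151 cr=151 sum_balances=1
After txn 5: dr=360 cr=360 sum_balances=1
After txn 6: dr=70 cr=70 sum_balances=1

Answer: 3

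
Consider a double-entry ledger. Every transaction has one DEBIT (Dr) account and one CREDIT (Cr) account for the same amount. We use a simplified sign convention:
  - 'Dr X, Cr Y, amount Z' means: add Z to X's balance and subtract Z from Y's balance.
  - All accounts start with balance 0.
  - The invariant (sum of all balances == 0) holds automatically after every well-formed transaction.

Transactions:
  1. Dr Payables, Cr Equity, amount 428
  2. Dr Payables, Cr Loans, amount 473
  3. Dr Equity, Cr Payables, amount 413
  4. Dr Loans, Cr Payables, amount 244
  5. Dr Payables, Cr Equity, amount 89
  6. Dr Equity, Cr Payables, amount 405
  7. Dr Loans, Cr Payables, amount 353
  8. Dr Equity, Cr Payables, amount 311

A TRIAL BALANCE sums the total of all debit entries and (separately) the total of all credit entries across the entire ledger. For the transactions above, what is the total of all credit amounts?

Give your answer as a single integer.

Answer: 2716

Derivation:
Txn 1: credit+=428
Txn 2: credit+=473
Txn 3: credit+=413
Txn 4: credit+=244
Txn 5: credit+=89
Txn 6: credit+=405
Txn 7: credit+=353
Txn 8: credit+=311
Total credits = 2716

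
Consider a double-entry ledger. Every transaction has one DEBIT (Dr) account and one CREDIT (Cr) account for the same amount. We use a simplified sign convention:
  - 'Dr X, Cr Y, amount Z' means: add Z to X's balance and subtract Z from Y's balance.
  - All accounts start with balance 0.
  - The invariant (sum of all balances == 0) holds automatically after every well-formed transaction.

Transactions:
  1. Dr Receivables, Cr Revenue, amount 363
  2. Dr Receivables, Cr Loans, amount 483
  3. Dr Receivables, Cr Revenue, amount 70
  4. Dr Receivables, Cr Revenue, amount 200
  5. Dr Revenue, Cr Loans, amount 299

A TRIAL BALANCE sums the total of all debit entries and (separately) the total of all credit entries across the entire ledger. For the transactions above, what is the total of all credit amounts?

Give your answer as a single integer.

Txn 1: credit+=363
Txn 2: credit+=483
Txn 3: credit+=70
Txn 4: credit+=200
Txn 5: credit+=299
Total credits = 1415

Answer: 1415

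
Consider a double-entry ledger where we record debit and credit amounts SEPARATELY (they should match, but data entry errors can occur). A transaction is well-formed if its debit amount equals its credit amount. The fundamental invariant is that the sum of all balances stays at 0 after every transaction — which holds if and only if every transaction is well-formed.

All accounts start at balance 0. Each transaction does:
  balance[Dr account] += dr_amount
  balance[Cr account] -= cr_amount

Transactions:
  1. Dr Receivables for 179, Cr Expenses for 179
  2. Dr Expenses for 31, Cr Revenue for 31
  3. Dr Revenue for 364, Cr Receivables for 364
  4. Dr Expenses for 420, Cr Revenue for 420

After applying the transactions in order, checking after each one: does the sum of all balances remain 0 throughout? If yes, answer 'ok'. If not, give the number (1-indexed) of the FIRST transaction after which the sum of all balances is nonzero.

Answer: ok

Derivation:
After txn 1: dr=179 cr=179 sum_balances=0
After txn 2: dr=31 cr=31 sum_balances=0
After txn 3: dr=364 cr=364 sum_balances=0
After txn 4: dr=420 cr=420 sum_balances=0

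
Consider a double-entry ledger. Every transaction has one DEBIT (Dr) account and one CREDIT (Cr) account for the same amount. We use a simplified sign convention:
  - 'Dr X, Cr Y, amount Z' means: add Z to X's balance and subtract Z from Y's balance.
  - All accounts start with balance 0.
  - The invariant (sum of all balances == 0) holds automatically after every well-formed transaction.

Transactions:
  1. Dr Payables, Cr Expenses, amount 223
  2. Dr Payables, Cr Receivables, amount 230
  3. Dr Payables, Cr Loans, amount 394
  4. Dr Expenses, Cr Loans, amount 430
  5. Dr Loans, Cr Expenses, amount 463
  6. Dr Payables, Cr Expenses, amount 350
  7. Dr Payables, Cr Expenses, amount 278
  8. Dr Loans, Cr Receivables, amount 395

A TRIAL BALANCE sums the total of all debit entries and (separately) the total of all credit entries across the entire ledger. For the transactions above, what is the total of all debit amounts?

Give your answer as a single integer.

Txn 1: debit+=223
Txn 2: debit+=230
Txn 3: debit+=394
Txn 4: debit+=430
Txn 5: debit+=463
Txn 6: debit+=350
Txn 7: debit+=278
Txn 8: debit+=395
Total debits = 2763

Answer: 2763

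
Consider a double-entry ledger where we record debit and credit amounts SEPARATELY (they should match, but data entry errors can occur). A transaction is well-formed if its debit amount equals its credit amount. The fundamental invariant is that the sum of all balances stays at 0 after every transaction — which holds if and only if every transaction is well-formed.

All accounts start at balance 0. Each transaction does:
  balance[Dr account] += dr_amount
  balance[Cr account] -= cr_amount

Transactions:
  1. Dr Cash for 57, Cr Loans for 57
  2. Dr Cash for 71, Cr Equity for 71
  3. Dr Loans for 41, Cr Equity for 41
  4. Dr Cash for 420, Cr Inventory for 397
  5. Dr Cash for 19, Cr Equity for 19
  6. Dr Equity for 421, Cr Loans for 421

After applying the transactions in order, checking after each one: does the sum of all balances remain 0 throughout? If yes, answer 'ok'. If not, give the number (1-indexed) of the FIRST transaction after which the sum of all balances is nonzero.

After txn 1: dr=57 cr=57 sum_balances=0
After txn 2: dr=71 cr=71 sum_balances=0
After txn 3: dr=41 cr=41 sum_balances=0
After txn 4: dr=420 cr=397 sum_balances=23
After txn 5: dr=19 cr=19 sum_balances=23
After txn 6: dr=421 cr=421 sum_balances=23

Answer: 4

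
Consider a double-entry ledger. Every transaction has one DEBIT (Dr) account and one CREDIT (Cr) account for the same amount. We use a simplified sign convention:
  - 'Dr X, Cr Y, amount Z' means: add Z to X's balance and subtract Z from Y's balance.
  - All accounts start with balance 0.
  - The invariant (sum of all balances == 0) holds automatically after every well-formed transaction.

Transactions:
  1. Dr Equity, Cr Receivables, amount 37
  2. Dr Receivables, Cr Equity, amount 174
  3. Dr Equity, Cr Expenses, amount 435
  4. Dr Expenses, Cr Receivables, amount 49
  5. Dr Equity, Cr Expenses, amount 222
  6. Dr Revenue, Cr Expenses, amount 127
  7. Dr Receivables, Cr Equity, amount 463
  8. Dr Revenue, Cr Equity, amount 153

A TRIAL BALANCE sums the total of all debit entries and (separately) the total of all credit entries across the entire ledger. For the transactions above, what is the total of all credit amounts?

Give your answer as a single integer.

Txn 1: credit+=37
Txn 2: credit+=174
Txn 3: credit+=435
Txn 4: credit+=49
Txn 5: credit+=222
Txn 6: credit+=127
Txn 7: credit+=463
Txn 8: credit+=153
Total credits = 1660

Answer: 1660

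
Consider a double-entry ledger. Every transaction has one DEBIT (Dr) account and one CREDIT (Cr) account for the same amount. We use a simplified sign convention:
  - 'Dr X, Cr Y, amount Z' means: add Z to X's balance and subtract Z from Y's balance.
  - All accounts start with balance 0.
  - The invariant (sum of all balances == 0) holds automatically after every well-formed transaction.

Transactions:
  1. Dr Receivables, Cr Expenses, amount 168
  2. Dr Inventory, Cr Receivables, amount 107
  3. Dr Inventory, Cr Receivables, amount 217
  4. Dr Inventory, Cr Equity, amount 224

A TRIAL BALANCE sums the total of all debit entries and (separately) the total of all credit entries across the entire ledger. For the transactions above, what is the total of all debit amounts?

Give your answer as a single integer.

Answer: 716

Derivation:
Txn 1: debit+=168
Txn 2: debit+=107
Txn 3: debit+=217
Txn 4: debit+=224
Total debits = 716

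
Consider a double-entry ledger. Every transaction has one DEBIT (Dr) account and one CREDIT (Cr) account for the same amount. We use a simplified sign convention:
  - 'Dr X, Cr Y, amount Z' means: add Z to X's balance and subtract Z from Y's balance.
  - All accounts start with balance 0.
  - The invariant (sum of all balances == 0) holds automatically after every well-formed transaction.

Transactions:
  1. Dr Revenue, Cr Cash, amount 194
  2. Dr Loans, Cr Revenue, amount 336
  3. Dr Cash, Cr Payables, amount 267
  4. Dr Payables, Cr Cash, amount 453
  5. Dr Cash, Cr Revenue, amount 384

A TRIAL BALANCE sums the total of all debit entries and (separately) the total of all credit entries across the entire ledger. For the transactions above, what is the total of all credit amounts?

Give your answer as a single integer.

Txn 1: credit+=194
Txn 2: credit+=336
Txn 3: credit+=267
Txn 4: credit+=453
Txn 5: credit+=384
Total credits = 1634

Answer: 1634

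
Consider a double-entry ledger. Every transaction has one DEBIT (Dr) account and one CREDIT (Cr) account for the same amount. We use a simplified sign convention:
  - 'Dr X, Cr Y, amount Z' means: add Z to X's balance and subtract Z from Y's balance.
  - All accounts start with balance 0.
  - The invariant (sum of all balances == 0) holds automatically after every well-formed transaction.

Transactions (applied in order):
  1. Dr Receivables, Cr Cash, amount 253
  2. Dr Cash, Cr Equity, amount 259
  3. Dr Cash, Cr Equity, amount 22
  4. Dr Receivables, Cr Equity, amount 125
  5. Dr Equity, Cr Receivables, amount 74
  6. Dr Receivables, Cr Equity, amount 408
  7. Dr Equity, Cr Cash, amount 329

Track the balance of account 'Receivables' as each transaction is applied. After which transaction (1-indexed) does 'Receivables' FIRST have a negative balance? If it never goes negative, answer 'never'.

Answer: never

Derivation:
After txn 1: Receivables=253
After txn 2: Receivables=253
After txn 3: Receivables=253
After txn 4: Receivables=378
After txn 5: Receivables=304
After txn 6: Receivables=712
After txn 7: Receivables=712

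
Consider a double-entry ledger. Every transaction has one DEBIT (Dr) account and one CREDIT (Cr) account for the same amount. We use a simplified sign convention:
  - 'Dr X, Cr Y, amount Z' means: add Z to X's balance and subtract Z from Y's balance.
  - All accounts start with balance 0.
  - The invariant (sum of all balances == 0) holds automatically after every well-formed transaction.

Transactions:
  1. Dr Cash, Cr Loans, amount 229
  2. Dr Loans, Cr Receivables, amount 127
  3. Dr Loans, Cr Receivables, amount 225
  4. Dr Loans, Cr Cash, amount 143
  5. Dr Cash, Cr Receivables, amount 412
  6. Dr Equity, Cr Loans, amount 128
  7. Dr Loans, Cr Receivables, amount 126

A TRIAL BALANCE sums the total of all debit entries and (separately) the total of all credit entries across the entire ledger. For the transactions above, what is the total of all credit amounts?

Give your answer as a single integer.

Txn 1: credit+=229
Txn 2: credit+=127
Txn 3: credit+=225
Txn 4: credit+=143
Txn 5: credit+=412
Txn 6: credit+=128
Txn 7: credit+=126
Total credits = 1390

Answer: 1390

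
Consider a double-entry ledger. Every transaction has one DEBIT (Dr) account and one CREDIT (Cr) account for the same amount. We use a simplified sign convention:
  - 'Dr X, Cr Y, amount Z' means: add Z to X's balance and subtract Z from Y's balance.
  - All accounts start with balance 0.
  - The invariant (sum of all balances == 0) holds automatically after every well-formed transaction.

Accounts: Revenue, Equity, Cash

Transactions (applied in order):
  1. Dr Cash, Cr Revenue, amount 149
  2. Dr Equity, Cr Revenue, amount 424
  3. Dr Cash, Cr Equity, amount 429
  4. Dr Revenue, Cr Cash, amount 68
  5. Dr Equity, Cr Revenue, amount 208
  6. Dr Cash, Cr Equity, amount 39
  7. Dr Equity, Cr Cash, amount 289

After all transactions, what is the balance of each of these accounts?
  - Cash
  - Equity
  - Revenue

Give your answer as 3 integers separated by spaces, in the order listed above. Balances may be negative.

After txn 1 (Dr Cash, Cr Revenue, amount 149): Cash=149 Revenue=-149
After txn 2 (Dr Equity, Cr Revenue, amount 424): Cash=149 Equity=424 Revenue=-573
After txn 3 (Dr Cash, Cr Equity, amount 429): Cash=578 Equity=-5 Revenue=-573
After txn 4 (Dr Revenue, Cr Cash, amount 68): Cash=510 Equity=-5 Revenue=-505
After txn 5 (Dr Equity, Cr Revenue, amount 208): Cash=510 Equity=203 Revenue=-713
After txn 6 (Dr Cash, Cr Equity, amount 39): Cash=549 Equity=164 Revenue=-713
After txn 7 (Dr Equity, Cr Cash, amount 289): Cash=260 Equity=453 Revenue=-713

Answer: 260 453 -713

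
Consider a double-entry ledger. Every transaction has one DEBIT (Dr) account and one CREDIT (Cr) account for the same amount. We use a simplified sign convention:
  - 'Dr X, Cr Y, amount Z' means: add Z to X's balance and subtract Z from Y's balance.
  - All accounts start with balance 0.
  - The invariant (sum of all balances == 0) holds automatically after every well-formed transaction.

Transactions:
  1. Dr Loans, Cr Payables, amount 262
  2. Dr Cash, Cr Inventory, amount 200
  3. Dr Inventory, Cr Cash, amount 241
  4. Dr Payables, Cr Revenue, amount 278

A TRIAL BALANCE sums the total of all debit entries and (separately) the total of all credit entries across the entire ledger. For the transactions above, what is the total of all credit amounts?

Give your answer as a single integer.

Txn 1: credit+=262
Txn 2: credit+=200
Txn 3: credit+=241
Txn 4: credit+=278
Total credits = 981

Answer: 981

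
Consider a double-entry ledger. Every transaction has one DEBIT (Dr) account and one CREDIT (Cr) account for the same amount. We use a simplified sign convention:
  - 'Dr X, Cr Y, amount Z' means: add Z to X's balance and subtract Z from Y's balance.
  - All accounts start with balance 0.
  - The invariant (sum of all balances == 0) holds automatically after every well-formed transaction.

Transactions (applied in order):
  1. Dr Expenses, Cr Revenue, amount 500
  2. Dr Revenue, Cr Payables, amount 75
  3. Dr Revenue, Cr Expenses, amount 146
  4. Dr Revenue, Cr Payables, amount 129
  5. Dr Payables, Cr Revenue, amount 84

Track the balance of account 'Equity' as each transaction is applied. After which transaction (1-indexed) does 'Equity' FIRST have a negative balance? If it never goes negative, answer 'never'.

After txn 1: Equity=0
After txn 2: Equity=0
After txn 3: Equity=0
After txn 4: Equity=0
After txn 5: Equity=0

Answer: never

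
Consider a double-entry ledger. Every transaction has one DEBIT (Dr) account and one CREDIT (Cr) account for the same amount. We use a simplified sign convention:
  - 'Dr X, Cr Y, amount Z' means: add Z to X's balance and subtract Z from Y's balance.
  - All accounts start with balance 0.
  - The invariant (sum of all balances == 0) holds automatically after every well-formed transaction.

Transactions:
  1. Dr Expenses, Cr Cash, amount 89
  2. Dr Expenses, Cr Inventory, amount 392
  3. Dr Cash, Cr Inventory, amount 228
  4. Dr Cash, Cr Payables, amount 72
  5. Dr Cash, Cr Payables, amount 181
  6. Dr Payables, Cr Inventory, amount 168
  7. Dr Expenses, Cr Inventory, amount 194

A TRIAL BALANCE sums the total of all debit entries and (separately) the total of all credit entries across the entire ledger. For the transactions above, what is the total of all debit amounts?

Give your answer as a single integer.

Txn 1: debit+=89
Txn 2: debit+=392
Txn 3: debit+=228
Txn 4: debit+=72
Txn 5: debit+=181
Txn 6: debit+=168
Txn 7: debit+=194
Total debits = 1324

Answer: 1324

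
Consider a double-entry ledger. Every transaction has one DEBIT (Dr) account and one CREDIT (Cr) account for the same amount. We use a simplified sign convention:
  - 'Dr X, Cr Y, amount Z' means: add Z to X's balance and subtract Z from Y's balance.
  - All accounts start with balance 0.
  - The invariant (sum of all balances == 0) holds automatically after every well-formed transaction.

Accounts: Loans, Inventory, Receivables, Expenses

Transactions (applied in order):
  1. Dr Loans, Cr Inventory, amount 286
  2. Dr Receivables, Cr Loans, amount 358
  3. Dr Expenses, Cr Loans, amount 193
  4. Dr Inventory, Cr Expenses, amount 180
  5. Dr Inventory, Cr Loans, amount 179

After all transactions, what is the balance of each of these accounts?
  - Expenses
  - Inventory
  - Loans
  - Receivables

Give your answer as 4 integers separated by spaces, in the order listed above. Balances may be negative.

Answer: 13 73 -444 358

Derivation:
After txn 1 (Dr Loans, Cr Inventory, amount 286): Inventory=-286 Loans=286
After txn 2 (Dr Receivables, Cr Loans, amount 358): Inventory=-286 Loans=-72 Receivables=358
After txn 3 (Dr Expenses, Cr Loans, amount 193): Expenses=193 Inventory=-286 Loans=-265 Receivables=358
After txn 4 (Dr Inventory, Cr Expenses, amount 180): Expenses=13 Inventory=-106 Loans=-265 Receivables=358
After txn 5 (Dr Inventory, Cr Loans, amount 179): Expenses=13 Inventory=73 Loans=-444 Receivables=358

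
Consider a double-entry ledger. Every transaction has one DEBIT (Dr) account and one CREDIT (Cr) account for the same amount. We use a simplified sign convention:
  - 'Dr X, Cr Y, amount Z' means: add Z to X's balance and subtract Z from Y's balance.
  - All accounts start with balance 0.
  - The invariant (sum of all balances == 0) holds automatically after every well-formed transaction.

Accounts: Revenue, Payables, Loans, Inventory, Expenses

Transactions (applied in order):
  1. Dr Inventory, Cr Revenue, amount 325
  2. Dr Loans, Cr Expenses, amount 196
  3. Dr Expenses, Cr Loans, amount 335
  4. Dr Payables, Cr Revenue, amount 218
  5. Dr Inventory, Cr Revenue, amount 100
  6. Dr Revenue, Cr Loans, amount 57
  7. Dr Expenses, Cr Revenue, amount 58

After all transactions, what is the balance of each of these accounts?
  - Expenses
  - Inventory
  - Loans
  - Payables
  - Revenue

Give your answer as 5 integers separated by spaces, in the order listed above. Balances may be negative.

After txn 1 (Dr Inventory, Cr Revenue, amount 325): Inventory=325 Revenue=-325
After txn 2 (Dr Loans, Cr Expenses, amount 196): Expenses=-196 Inventory=325 Loans=196 Revenue=-325
After txn 3 (Dr Expenses, Cr Loans, amount 335): Expenses=139 Inventory=325 Loans=-139 Revenue=-325
After txn 4 (Dr Payables, Cr Revenue, amount 218): Expenses=139 Inventory=325 Loans=-139 Payables=218 Revenue=-543
After txn 5 (Dr Inventory, Cr Revenue, amount 100): Expenses=139 Inventory=425 Loans=-139 Payables=218 Revenue=-643
After txn 6 (Dr Revenue, Cr Loans, amount 57): Expenses=139 Inventory=425 Loans=-196 Payables=218 Revenue=-586
After txn 7 (Dr Expenses, Cr Revenue, amount 58): Expenses=197 Inventory=425 Loans=-196 Payables=218 Revenue=-644

Answer: 197 425 -196 218 -644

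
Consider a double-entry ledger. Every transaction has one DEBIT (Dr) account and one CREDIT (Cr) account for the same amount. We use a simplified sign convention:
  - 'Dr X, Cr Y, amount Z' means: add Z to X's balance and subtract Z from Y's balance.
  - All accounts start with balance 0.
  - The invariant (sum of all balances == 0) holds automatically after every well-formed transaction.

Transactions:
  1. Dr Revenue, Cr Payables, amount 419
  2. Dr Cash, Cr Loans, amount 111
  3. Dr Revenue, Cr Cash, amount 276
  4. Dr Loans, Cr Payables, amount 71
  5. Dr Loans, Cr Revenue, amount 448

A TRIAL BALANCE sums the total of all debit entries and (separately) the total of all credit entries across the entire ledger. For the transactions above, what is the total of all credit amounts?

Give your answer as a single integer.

Answer: 1325

Derivation:
Txn 1: credit+=419
Txn 2: credit+=111
Txn 3: credit+=276
Txn 4: credit+=71
Txn 5: credit+=448
Total credits = 1325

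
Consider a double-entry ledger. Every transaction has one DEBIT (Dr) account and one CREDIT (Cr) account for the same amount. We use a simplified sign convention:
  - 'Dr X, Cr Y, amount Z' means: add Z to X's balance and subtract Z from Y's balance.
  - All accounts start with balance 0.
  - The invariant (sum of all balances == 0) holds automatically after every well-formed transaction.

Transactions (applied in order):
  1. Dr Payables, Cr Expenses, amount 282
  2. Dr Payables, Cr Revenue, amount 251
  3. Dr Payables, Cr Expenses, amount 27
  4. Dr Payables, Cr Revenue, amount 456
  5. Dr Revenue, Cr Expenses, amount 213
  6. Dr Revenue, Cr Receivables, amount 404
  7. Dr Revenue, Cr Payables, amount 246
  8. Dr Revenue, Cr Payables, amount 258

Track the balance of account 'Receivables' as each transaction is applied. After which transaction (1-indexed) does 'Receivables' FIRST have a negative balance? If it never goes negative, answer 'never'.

After txn 1: Receivables=0
After txn 2: Receivables=0
After txn 3: Receivables=0
After txn 4: Receivables=0
After txn 5: Receivables=0
After txn 6: Receivables=-404

Answer: 6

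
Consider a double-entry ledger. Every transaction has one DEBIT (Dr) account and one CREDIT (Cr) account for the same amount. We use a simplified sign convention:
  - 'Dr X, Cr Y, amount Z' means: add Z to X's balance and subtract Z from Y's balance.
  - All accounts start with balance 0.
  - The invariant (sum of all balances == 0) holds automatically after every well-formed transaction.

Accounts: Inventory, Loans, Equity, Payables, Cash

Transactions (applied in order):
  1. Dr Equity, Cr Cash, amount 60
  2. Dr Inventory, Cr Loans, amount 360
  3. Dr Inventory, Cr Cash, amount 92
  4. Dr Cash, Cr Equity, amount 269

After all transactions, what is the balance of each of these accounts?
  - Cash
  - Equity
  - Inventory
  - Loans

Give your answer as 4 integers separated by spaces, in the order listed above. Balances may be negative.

After txn 1 (Dr Equity, Cr Cash, amount 60): Cash=-60 Equity=60
After txn 2 (Dr Inventory, Cr Loans, amount 360): Cash=-60 Equity=60 Inventory=360 Loans=-360
After txn 3 (Dr Inventory, Cr Cash, amount 92): Cash=-152 Equity=60 Inventory=452 Loans=-360
After txn 4 (Dr Cash, Cr Equity, amount 269): Cash=117 Equity=-209 Inventory=452 Loans=-360

Answer: 117 -209 452 -360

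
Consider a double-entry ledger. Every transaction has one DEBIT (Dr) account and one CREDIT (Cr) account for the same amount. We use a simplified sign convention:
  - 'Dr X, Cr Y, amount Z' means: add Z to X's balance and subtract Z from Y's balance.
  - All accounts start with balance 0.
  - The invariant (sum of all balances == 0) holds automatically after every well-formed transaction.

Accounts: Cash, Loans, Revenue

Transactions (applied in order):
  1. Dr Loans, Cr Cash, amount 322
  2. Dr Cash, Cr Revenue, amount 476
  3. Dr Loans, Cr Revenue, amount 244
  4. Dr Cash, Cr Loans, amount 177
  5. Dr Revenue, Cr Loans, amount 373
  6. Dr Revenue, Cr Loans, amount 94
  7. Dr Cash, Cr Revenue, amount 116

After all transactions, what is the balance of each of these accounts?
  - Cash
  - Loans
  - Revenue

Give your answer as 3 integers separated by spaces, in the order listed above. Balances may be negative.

Answer: 447 -78 -369

Derivation:
After txn 1 (Dr Loans, Cr Cash, amount 322): Cash=-322 Loans=322
After txn 2 (Dr Cash, Cr Revenue, amount 476): Cash=154 Loans=322 Revenue=-476
After txn 3 (Dr Loans, Cr Revenue, amount 244): Cash=154 Loans=566 Revenue=-720
After txn 4 (Dr Cash, Cr Loans, amount 177): Cash=331 Loans=389 Revenue=-720
After txn 5 (Dr Revenue, Cr Loans, amount 373): Cash=331 Loans=16 Revenue=-347
After txn 6 (Dr Revenue, Cr Loans, amount 94): Cash=331 Loans=-78 Revenue=-253
After txn 7 (Dr Cash, Cr Revenue, amount 116): Cash=447 Loans=-78 Revenue=-369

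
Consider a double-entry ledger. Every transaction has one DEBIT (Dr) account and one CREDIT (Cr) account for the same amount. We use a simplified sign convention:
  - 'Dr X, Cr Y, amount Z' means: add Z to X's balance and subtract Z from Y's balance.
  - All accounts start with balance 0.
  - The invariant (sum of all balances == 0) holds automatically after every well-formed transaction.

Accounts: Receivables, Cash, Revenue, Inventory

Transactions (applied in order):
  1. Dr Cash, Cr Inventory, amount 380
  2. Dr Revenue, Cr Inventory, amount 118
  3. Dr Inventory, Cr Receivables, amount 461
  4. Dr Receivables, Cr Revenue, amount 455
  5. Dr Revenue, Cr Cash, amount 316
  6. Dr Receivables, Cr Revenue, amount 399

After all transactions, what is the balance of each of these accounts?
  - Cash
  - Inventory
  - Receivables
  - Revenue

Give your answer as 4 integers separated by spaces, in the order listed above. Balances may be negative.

After txn 1 (Dr Cash, Cr Inventory, amount 380): Cash=380 Inventory=-380
After txn 2 (Dr Revenue, Cr Inventory, amount 118): Cash=380 Inventory=-498 Revenue=118
After txn 3 (Dr Inventory, Cr Receivables, amount 461): Cash=380 Inventory=-37 Receivables=-461 Revenue=118
After txn 4 (Dr Receivables, Cr Revenue, amount 455): Cash=380 Inventory=-37 Receivables=-6 Revenue=-337
After txn 5 (Dr Revenue, Cr Cash, amount 316): Cash=64 Inventory=-37 Receivables=-6 Revenue=-21
After txn 6 (Dr Receivables, Cr Revenue, amount 399): Cash=64 Inventory=-37 Receivables=393 Revenue=-420

Answer: 64 -37 393 -420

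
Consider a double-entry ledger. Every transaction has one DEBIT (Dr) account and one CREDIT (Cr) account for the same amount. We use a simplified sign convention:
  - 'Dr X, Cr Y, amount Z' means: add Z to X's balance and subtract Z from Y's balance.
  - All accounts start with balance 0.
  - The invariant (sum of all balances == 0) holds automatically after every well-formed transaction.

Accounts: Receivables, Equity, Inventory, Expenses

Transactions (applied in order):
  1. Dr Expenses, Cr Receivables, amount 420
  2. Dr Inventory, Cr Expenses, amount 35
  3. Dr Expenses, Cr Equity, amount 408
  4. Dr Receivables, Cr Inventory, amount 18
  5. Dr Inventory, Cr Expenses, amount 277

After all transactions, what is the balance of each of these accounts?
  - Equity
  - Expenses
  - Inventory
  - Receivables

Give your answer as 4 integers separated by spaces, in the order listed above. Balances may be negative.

After txn 1 (Dr Expenses, Cr Receivables, amount 420): Expenses=420 Receivables=-420
After txn 2 (Dr Inventory, Cr Expenses, amount 35): Expenses=385 Inventory=35 Receivables=-420
After txn 3 (Dr Expenses, Cr Equity, amount 408): Equity=-408 Expenses=793 Inventory=35 Receivables=-420
After txn 4 (Dr Receivables, Cr Inventory, amount 18): Equity=-408 Expenses=793 Inventory=17 Receivables=-402
After txn 5 (Dr Inventory, Cr Expenses, amount 277): Equity=-408 Expenses=516 Inventory=294 Receivables=-402

Answer: -408 516 294 -402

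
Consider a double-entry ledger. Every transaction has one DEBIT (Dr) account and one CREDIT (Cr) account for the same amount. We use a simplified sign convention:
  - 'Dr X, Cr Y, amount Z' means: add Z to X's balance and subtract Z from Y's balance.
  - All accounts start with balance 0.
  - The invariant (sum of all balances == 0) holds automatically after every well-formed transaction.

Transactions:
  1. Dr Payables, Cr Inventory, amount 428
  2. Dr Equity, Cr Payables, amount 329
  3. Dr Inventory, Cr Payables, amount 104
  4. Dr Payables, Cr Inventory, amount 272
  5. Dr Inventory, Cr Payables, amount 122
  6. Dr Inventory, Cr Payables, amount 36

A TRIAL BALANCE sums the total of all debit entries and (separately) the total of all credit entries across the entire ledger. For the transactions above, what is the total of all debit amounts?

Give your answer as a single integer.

Txn 1: debit+=428
Txn 2: debit+=329
Txn 3: debit+=104
Txn 4: debit+=272
Txn 5: debit+=122
Txn 6: debit+=36
Total debits = 1291

Answer: 1291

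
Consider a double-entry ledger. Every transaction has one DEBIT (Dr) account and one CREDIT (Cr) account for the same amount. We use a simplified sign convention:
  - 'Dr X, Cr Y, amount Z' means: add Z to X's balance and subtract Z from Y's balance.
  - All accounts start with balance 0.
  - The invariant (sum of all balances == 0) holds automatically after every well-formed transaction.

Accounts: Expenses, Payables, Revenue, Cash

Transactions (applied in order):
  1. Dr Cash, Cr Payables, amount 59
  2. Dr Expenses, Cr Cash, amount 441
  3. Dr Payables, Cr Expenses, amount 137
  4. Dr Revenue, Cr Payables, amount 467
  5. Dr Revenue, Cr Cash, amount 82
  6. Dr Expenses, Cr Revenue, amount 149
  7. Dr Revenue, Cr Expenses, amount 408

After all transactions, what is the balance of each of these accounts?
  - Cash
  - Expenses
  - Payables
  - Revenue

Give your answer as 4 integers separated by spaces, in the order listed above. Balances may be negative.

Answer: -464 45 -389 808

Derivation:
After txn 1 (Dr Cash, Cr Payables, amount 59): Cash=59 Payables=-59
After txn 2 (Dr Expenses, Cr Cash, amount 441): Cash=-382 Expenses=441 Payables=-59
After txn 3 (Dr Payables, Cr Expenses, amount 137): Cash=-382 Expenses=304 Payables=78
After txn 4 (Dr Revenue, Cr Payables, amount 467): Cash=-382 Expenses=304 Payables=-389 Revenue=467
After txn 5 (Dr Revenue, Cr Cash, amount 82): Cash=-464 Expenses=304 Payables=-389 Revenue=549
After txn 6 (Dr Expenses, Cr Revenue, amount 149): Cash=-464 Expenses=453 Payables=-389 Revenue=400
After txn 7 (Dr Revenue, Cr Expenses, amount 408): Cash=-464 Expenses=45 Payables=-389 Revenue=808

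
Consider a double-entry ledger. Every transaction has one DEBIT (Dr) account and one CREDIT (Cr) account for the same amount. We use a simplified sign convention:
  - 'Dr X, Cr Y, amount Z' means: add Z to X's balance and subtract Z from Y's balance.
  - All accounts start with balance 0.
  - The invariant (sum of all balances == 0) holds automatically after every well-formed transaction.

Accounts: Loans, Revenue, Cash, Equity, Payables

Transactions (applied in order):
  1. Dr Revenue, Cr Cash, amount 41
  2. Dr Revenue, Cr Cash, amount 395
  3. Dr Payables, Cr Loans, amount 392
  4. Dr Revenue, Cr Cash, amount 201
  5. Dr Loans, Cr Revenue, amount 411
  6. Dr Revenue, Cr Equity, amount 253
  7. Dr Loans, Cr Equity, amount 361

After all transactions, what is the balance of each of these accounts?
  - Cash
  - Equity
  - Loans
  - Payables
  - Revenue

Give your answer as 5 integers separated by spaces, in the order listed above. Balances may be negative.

After txn 1 (Dr Revenue, Cr Cash, amount 41): Cash=-41 Revenue=41
After txn 2 (Dr Revenue, Cr Cash, amount 395): Cash=-436 Revenue=436
After txn 3 (Dr Payables, Cr Loans, amount 392): Cash=-436 Loans=-392 Payables=392 Revenue=436
After txn 4 (Dr Revenue, Cr Cash, amount 201): Cash=-637 Loans=-392 Payables=392 Revenue=637
After txn 5 (Dr Loans, Cr Revenue, amount 411): Cash=-637 Loans=19 Payables=392 Revenue=226
After txn 6 (Dr Revenue, Cr Equity, amount 253): Cash=-637 Equity=-253 Loans=19 Payables=392 Revenue=479
After txn 7 (Dr Loans, Cr Equity, amount 361): Cash=-637 Equity=-614 Loans=380 Payables=392 Revenue=479

Answer: -637 -614 380 392 479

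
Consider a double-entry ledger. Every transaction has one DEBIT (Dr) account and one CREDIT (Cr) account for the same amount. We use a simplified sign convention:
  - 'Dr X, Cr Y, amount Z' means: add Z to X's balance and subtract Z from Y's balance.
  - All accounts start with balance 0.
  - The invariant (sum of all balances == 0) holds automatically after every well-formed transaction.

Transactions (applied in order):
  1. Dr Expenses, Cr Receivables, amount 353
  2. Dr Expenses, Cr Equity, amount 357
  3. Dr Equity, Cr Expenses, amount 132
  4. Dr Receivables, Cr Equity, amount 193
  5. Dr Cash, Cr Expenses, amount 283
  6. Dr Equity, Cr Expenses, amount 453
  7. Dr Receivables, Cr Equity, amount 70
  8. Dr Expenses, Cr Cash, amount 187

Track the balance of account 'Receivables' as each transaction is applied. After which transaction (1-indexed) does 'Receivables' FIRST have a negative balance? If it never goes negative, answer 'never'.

Answer: 1

Derivation:
After txn 1: Receivables=-353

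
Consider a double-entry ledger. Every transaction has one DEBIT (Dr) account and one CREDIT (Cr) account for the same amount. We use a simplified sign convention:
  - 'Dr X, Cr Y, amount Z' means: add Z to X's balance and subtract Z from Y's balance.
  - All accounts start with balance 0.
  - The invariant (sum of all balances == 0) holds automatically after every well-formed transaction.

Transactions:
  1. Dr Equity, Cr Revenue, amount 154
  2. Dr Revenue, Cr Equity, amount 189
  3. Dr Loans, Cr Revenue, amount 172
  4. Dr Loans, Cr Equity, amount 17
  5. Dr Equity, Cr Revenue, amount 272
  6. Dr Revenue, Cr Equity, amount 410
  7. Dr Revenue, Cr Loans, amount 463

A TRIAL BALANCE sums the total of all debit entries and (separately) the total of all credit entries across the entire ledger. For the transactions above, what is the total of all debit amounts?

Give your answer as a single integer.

Txn 1: debit+=154
Txn 2: debit+=189
Txn 3: debit+=172
Txn 4: debit+=17
Txn 5: debit+=272
Txn 6: debit+=410
Txn 7: debit+=463
Total debits = 1677

Answer: 1677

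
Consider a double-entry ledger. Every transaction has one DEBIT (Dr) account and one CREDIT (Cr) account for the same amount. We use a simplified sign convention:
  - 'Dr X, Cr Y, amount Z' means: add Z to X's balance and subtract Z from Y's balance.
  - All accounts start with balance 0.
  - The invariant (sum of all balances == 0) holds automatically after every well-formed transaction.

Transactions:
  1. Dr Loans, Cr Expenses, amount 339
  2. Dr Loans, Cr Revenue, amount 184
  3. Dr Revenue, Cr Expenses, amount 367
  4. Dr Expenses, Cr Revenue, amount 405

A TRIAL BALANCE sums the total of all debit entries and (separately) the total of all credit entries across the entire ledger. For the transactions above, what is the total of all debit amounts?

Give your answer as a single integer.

Answer: 1295

Derivation:
Txn 1: debit+=339
Txn 2: debit+=184
Txn 3: debit+=367
Txn 4: debit+=405
Total debits = 1295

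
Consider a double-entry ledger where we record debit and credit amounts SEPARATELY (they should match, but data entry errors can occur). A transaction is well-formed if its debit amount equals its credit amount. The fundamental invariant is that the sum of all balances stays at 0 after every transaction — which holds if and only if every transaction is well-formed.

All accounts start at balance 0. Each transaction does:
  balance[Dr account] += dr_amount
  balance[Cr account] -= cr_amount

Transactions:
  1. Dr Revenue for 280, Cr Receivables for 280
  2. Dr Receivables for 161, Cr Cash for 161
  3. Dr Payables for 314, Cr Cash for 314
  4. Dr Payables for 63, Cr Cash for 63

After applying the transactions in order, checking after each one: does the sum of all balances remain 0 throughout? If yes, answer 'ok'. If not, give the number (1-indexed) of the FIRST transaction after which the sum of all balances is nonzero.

After txn 1: dr=280 cr=280 sum_balances=0
After txn 2: dr=161 cr=161 sum_balances=0
After txn 3: dr=314 cr=314 sum_balances=0
After txn 4: dr=63 cr=63 sum_balances=0

Answer: ok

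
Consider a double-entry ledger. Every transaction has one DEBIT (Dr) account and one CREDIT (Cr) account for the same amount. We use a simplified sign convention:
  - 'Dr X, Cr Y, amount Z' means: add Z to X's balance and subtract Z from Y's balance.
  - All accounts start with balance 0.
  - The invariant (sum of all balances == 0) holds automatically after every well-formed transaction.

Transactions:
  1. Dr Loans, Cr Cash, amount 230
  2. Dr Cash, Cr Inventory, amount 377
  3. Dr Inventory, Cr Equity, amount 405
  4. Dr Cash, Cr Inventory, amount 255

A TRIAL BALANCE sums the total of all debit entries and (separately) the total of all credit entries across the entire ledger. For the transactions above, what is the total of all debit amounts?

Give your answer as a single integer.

Answer: 1267

Derivation:
Txn 1: debit+=230
Txn 2: debit+=377
Txn 3: debit+=405
Txn 4: debit+=255
Total debits = 1267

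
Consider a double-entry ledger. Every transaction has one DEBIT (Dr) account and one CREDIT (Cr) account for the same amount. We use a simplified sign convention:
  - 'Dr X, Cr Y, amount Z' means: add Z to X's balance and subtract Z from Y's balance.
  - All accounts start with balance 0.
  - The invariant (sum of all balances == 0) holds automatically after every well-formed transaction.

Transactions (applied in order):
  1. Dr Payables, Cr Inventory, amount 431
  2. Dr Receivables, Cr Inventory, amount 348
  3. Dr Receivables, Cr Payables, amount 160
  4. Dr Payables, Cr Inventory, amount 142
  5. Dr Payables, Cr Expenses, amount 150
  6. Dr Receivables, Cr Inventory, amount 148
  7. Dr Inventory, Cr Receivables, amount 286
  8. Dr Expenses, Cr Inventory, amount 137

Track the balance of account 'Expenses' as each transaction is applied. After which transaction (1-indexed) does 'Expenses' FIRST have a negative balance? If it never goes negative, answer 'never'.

Answer: 5

Derivation:
After txn 1: Expenses=0
After txn 2: Expenses=0
After txn 3: Expenses=0
After txn 4: Expenses=0
After txn 5: Expenses=-150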